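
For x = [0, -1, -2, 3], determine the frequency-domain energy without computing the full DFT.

Parseval: Σ|x[n]|² = (1/N)Σ|X[k]|², so Σ|X[k]|² = N·Σ|x[n]|² = 4·14.0000

Σ|X[k]|² = N·Σ|x[n]|² = 4·14.0000 = 56.0000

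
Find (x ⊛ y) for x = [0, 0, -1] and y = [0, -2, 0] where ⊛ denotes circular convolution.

(x ⊛ y)[n] = Σ(m=0 to 2) x[m] · y[(n-m) mod 3]

Computing each output sample:
(x ⊛ y)[0] = 2
(x ⊛ y)[1] = 0
(x ⊛ y)[2] = 0

x ⊛ y = [2, 0, 0]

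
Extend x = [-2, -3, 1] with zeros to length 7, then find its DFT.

Original 3-point DFT: [-4, -1.0000+3.4641i, -1.0000-3.4641i]
Zero-padded 7-point DFT provides frequency interpolation.

DFT_7([x, 0, ...]) = [-4, -4.0930+1.3706i, -2.2334+3.3587i, 1.3264+2.0835i, 1.3264-2.0835i, -2.2334-3.3587i, -4.0930-1.3706i]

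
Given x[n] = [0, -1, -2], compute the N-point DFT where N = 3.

X[k] = Σ(n=0 to 2) x[n] · ω_3^(nk)
where ω_3 = e^(-2πi/3)

Computing each X[k]:
X[0] = -3
X[1] = 1.5000-0.8660i
X[2] = 1.5000+0.8660i

X = [-3, 1.5000-0.8660i, 1.5000+0.8660i]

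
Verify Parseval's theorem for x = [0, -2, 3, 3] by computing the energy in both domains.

Time domain:
Σ|x[n]|² = |0|² + |-2|² + |3|² + |3|² = 22.0000

Frequency domain:
(1/4)Σ|X[k]|² = (1/4)(|4|² + |-3+5i|² + |2|² + |-3-5i|²) = (1/4)·88.0000 = 22.0000

Both sides agree, confirming Parseval's theorem.

Σ|x[n]|² = (1/N)Σ|X[k]|² = 22.0000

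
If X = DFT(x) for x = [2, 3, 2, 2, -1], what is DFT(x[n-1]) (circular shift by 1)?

Time shift by 1: X_shifted[k] = ω_5^(1k) · X[k]
Shifted x = [-1, 2, 3, 2, 2]

DFT(x[n-1]) = [8, -3.8090-0.5878i, -2.6910+0.9511i, -2.6910-0.9511i, -3.8090+0.5878i]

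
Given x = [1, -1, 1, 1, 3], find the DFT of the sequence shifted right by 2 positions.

Time shift by 2: X_shifted[k] = ω_5^(2k) · X[k]
Shifted x = [1, 3, 1, -1, 1]

DFT(x[n-2]) = [5, 2.2361-3.0777i, -2.2361+0.7265i, -2.2361-0.7265i, 2.2361+3.0777i]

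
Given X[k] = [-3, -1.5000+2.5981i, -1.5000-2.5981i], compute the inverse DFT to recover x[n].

x[n] = (1/3) Σ(k=0 to 2) X[k] · e^(2πikn/3)

Computing each x[n]:
x[0] = -2
x[1] = -2
x[2] = 1

x = [-2, -2, 1]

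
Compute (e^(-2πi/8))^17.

Since ω_8^8 = 1, powers reduce modulo 8.
17 mod 8 = 1
So ω_8^17 = ω_8^1 = e^(-2πi·1/8)

ω_8^17 = ω_8^1 = 0.7071-0.7071i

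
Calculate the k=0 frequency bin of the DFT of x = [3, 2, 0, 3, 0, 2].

X[0] = Σ(n=0 to 5) x[n] · ω_6^0 = Σ x[n]
= (3) + (2) + (0) + (3) + (0) + (2)

X[0] = 10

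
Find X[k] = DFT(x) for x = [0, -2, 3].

X[k] = Σ(n=0 to 2) x[n] · ω_3^(nk)
where ω_3 = e^(-2πi/3)

Computing each X[k]:
X[0] = 1
X[1] = -0.5000+4.3301i
X[2] = -0.5000-4.3301i

X = [1, -0.5000+4.3301i, -0.5000-4.3301i]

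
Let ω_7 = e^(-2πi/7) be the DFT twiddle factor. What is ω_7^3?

ω_7^3 = e^(-2πi·3/7)
= cos(-2π·3/7) + i·sin(-2π·3/7)
= cos(-6π/7) + i·sin(-6π/7)

ω_7^3 = cos(-6π/7) + i·sin(-6π/7) = -0.9010-0.4339i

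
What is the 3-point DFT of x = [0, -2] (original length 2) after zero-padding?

Original 2-point DFT: [-2, 2]
Zero-padded 3-point DFT provides frequency interpolation.

DFT_3([x, 0, ...]) = [-2, 1.0000+1.7321i, 1.0000-1.7321i]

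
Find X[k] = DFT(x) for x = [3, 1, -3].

X[k] = Σ(n=0 to 2) x[n] · ω_3^(nk)
where ω_3 = e^(-2πi/3)

Computing each X[k]:
X[0] = 1
X[1] = 4.0000-3.4641i
X[2] = 4.0000+3.4641i

X = [1, 4.0000-3.4641i, 4.0000+3.4641i]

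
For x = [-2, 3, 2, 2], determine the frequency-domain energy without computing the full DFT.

Parseval: Σ|x[n]|² = (1/N)Σ|X[k]|², so Σ|X[k]|² = N·Σ|x[n]|² = 4·21.0000

Σ|X[k]|² = N·Σ|x[n]|² = 4·21.0000 = 84.0000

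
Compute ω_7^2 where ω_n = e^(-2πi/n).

ω_7^2 = e^(-2πi·2/7)
= cos(-2π·2/7) + i·sin(-2π·2/7)
= cos(-4π/7) + i·sin(-4π/7)

ω_7^2 = cos(-4π/7) + i·sin(-4π/7) = -0.2225-0.9749i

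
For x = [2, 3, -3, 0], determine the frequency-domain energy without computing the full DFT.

Parseval: Σ|x[n]|² = (1/N)Σ|X[k]|², so Σ|X[k]|² = N·Σ|x[n]|² = 4·22.0000

Σ|X[k]|² = N·Σ|x[n]|² = 4·22.0000 = 88.0000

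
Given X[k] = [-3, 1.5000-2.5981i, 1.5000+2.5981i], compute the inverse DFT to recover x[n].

x[n] = (1/3) Σ(k=0 to 2) X[k] · e^(2πikn/3)

Computing each x[n]:
x[0] = 0
x[1] = 0
x[2] = -3

x = [0, 0, -3]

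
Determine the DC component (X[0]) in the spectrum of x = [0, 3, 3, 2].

X[0] = Σ(n=0 to 3) x[n] · ω_4^0 = Σ x[n]
= (0) + (3) + (3) + (2)

X[0] = 8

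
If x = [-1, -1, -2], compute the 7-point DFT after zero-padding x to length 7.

Original 3-point DFT: [-4, 0.5000-0.8660i, 0.5000+0.8660i]
Zero-padded 7-point DFT provides frequency interpolation.

DFT_7([x, 0, ...]) = [-4, -1.1784+2.7317i, 1.0245+0.1072i, -1.3460-1.1298i, -1.3460+1.1298i, 1.0245-0.1072i, -1.1784-2.7317i]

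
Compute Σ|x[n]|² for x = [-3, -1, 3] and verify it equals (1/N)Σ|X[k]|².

Time domain:
Σ|x[n]|² = |-3|² + |-1|² + |3|² = 19.0000

Frequency domain:
(1/3)Σ|X[k]|² = (1/3)(|-1|² + |-4.0000+3.4641i|² + |-4.0000-3.4641i|²) = (1/3)·57.0000 = 19.0000

Both sides agree, confirming Parseval's theorem.

Σ|x[n]|² = (1/N)Σ|X[k]|² = 19.0000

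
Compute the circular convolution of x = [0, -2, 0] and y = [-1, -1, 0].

(x ⊛ y)[n] = Σ(m=0 to 2) x[m] · y[(n-m) mod 3]

Computing each output sample:
(x ⊛ y)[0] = 0
(x ⊛ y)[1] = 2
(x ⊛ y)[2] = 2

x ⊛ y = [0, 2, 2]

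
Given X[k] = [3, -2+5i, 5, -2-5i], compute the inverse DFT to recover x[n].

x[n] = (1/4) Σ(k=0 to 3) X[k] · e^(2πikn/4)

Computing each x[n]:
x[0] = 1
x[1] = -3
x[2] = 3
x[3] = 2

x = [1, -3, 3, 2]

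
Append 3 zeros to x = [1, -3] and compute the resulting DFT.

Original 2-point DFT: [-2, 4]
Zero-padded 5-point DFT provides frequency interpolation.

DFT_5([x, 0, ...]) = [-2, 0.0729+2.8532i, 3.4271+1.7634i, 3.4271-1.7634i, 0.0729-2.8532i]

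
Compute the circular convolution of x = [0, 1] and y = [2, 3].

(x ⊛ y)[n] = Σ(m=0 to 1) x[m] · y[(n-m) mod 2]

Computing each output sample:
(x ⊛ y)[0] = 3
(x ⊛ y)[1] = 2

x ⊛ y = [3, 2]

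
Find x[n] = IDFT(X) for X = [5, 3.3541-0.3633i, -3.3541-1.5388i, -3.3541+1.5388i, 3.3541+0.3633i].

x[n] = (1/5) Σ(k=0 to 4) X[k] · e^(2πikn/5)

Computing each x[n]:
x[0] = 1
x[1] = 3
x[2] = -1
x[3] = 0
x[4] = 2

x = [1, 3, -1, 0, 2]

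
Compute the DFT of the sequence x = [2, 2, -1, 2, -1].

X[k] = Σ(n=0 to 4) x[n] · ω_5^(nk)
where ω_5 = e^(-2πi/5)

Computing each X[k]:
X[0] = 4
X[1] = 1.5000-1.0898i
X[2] = 1.5000-4.6165i
X[3] = 1.5000+4.6165i
X[4] = 1.5000+1.0898i

X = [4, 1.5000-1.0898i, 1.5000-4.6165i, 1.5000+4.6165i, 1.5000+1.0898i]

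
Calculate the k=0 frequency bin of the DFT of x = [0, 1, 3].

X[0] = Σ(n=0 to 2) x[n] · ω_3^0 = Σ x[n]
= (0) + (1) + (3)

X[0] = 4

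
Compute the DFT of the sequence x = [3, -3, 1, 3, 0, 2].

X[k] = Σ(n=0 to 5) x[n] · ω_6^(nk)
where ω_6 = e^(-2πi/6)

Computing each X[k]:
X[0] = 6
X[1] = -1.0000+3.4641i
X[2] = 6.0000+5.1962i
X[3] = 2
X[4] = 6.0000-5.1962i
X[5] = -1.0000-3.4641i

X = [6, -1.0000+3.4641i, 6.0000+5.1962i, 2, 6.0000-5.1962i, -1.0000-3.4641i]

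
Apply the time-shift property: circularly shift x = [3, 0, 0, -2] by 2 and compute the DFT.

Time shift by 2: X_shifted[k] = ω_4^(2k) · X[k]
Shifted x = [0, -2, 3, 0]

DFT(x[n-2]) = [1, -3+2i, 5, -3-2i]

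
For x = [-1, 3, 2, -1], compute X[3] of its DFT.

X[3] = Σ(n=0 to 3) x[n] · ω_4^(3n) where ω_4 = e^(-2πi/4)
= (-1)·ω_4^0 + (3)·ω_4^3 + (2)·ω_4^6 + (-1)·ω_4^9

X[3] = -3+4i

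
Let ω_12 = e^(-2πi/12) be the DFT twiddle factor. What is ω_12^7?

ω_12^7 = e^(-2πi·7/12)
= cos(-2π·7/12) + i·sin(-2π·7/12)
= cos(-14π/12) + i·sin(-14π/12)

ω_12^7 = cos(-14π/12) + i·sin(-14π/12) = -0.8660+0.5000i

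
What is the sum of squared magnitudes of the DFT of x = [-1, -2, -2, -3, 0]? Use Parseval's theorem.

Parseval: Σ|x[n]|² = (1/N)Σ|X[k]|², so Σ|X[k]|² = N·Σ|x[n]|² = 5·18.0000

Σ|X[k]|² = N·Σ|x[n]|² = 5·18.0000 = 90.0000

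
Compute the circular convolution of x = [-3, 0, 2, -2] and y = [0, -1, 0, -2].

(x ⊛ y)[n] = Σ(m=0 to 3) x[m] · y[(n-m) mod 4]

Computing each output sample:
(x ⊛ y)[0] = 2
(x ⊛ y)[1] = -1
(x ⊛ y)[2] = 4
(x ⊛ y)[3] = 4

x ⊛ y = [2, -1, 4, 4]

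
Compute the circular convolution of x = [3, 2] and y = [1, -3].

(x ⊛ y)[n] = Σ(m=0 to 1) x[m] · y[(n-m) mod 2]

Computing each output sample:
(x ⊛ y)[0] = -3
(x ⊛ y)[1] = -7

x ⊛ y = [-3, -7]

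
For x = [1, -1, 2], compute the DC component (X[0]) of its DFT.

X[0] = Σ(n=0 to 2) x[n] · ω_3^0 = Σ x[n]
= (1) + (-1) + (2)

X[0] = 2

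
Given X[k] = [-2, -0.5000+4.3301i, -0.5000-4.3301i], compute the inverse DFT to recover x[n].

x[n] = (1/3) Σ(k=0 to 2) X[k] · e^(2πikn/3)

Computing each x[n]:
x[0] = -1
x[1] = -3
x[2] = 2

x = [-1, -3, 2]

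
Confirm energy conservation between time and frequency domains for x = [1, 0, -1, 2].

Time domain:
Σ|x[n]|² = |1|² + |0|² + |-1|² + |2|² = 6.0000

Frequency domain:
(1/4)Σ|X[k]|² = (1/4)(|2|² + |2+2i|² + |-2|² + |2-2i|²) = (1/4)·24.0000 = 6.0000

Both sides agree, confirming Parseval's theorem.

Σ|x[n]|² = (1/N)Σ|X[k]|² = 6.0000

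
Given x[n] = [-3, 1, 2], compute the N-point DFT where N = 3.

X[k] = Σ(n=0 to 2) x[n] · ω_3^(nk)
where ω_3 = e^(-2πi/3)

Computing each X[k]:
X[0] = 0
X[1] = -4.5000+0.8660i
X[2] = -4.5000-0.8660i

X = [0, -4.5000+0.8660i, -4.5000-0.8660i]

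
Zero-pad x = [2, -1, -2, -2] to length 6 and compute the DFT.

Original 4-point DFT: [-3, 4-1i, 3, 4+1i]
Zero-padded 6-point DFT provides frequency interpolation.

DFT_6([x, 0, ...]) = [-3, 4.5000+2.5981i, 1.5000-0.8660i, 3, 1.5000+0.8660i, 4.5000-2.5981i]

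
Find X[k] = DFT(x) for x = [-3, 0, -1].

X[k] = Σ(n=0 to 2) x[n] · ω_3^(nk)
where ω_3 = e^(-2πi/3)

Computing each X[k]:
X[0] = -4
X[1] = -2.5000-0.8660i
X[2] = -2.5000+0.8660i

X = [-4, -2.5000-0.8660i, -2.5000+0.8660i]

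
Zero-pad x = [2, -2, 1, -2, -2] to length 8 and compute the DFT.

Original 5-point DFT: [-3, 1.5729-1.7634i, 4.9271+2.8532i, 4.9271-2.8532i, 1.5729+1.7634i]
Zero-padded 8-point DFT provides frequency interpolation.

DFT_8([x, 0, ...]) = [-3, 4.0000+1.8284i, -1, 4.0000+3.8284i, 5, 4.0000-3.8284i, -1, 4.0000-1.8284i]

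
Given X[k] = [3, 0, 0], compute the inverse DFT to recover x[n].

x[n] = (1/3) Σ(k=0 to 2) X[k] · e^(2πikn/3)

Computing each x[n]:
x[0] = 1
x[1] = 1
x[2] = 1

x = [1, 1, 1]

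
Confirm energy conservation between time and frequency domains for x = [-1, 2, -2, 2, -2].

Time domain:
Σ|x[n]|² = |-1|² + |2|² + |-2|² + |2|² + |-2|² = 17.0000

Frequency domain:
(1/5)Σ|X[k]|² = (1/5)(|-1|² + |-1.0000-1.4531i|² + |-1.0000-6.1554i|² + |-1.0000+6.1554i|² + |-1.0000+1.4531i|²) = (1/5)·85.0000 = 17.0000

Both sides agree, confirming Parseval's theorem.

Σ|x[n]|² = (1/N)Σ|X[k]|² = 17.0000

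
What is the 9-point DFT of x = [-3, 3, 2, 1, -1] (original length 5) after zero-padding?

Original 5-point DFT: [2, -4.8090-4.3920i, -3.6910-1.4001i, -3.6910+1.4001i, -4.8090+4.3920i]
Zero-padded 9-point DFT provides frequency interpolation.

DFT_9([x, 0, ...]) = [2, 0.0851-4.4220i, -5.6245-3.4152i, -4, -4.9606-1.5913i, -4.9606+1.5913i, -4, -5.6245+3.4152i, 0.0851+4.4220i]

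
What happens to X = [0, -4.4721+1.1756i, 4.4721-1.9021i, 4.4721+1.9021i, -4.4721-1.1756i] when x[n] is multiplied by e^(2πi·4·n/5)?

Modulation property: DFT(ω_5^(-4n)·x[n]) = X[(k-4) mod 5], so circularly shift X by 4 positions.

X[k-4] = [-4.4721+1.1756i, 4.4721-1.9021i, 4.4721+1.9021i, -4.4721-1.1756i, 0]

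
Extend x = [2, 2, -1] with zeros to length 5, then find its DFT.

Original 3-point DFT: [3, 1.5000-2.5981i, 1.5000+2.5981i]
Zero-padded 5-point DFT provides frequency interpolation.

DFT_5([x, 0, ...]) = [3, 3.4271-1.3143i, 0.0729-2.1266i, 0.0729+2.1266i, 3.4271+1.3143i]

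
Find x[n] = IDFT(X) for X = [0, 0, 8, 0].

x[n] = (1/4) Σ(k=0 to 3) X[k] · e^(2πikn/4)

Computing each x[n]:
x[0] = 2
x[1] = -2
x[2] = 2
x[3] = -2

x = [2, -2, 2, -2]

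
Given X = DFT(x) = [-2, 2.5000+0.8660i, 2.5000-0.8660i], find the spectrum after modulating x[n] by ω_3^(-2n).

Modulation property: DFT(ω_3^(-2n)·x[n]) = X[(k-2) mod 3], so circularly shift X by 2 positions.

X[k-2] = [2.5000+0.8660i, 2.5000-0.8660i, -2]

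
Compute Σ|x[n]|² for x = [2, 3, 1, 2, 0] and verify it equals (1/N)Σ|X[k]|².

Time domain:
Σ|x[n]|² = |2|² + |3|² + |1|² + |2|² + |0|² = 18.0000

Frequency domain:
(1/5)Σ|X[k]|² = (1/5)(|8|² + |0.5000-2.2654i|² + |0.5000-2.7144i|² + |0.5000+2.7144i|² + |0.5000+2.2654i|²) = (1/5)·90.0000 = 18.0000

Both sides agree, confirming Parseval's theorem.

Σ|x[n]|² = (1/N)Σ|X[k]|² = 18.0000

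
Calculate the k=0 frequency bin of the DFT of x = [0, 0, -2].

X[0] = Σ(n=0 to 2) x[n] · ω_3^0 = Σ x[n]
= (0) + (0) + (-2)

X[0] = -2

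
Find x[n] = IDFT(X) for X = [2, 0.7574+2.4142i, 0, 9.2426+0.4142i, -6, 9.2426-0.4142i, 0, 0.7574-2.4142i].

x[n] = (1/8) Σ(k=0 to 7) X[k] · e^(2πikn/8)

Computing each x[n]:
x[0] = 2
x[1] = -1
x[2] = -1
x[3] = 2
x[4] = -3
x[5] = 3
x[6] = 0
x[7] = 0

x = [2, -1, -1, 2, -3, 3, 0, 0]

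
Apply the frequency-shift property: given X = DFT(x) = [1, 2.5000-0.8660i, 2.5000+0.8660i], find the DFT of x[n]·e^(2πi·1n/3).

Modulation property: DFT(ω_3^(-1n)·x[n]) = X[(k-1) mod 3], so circularly shift X by 1 positions.

X[k-1] = [2.5000+0.8660i, 1, 2.5000-0.8660i]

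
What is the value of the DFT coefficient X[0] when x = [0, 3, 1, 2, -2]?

X[0] = Σ(n=0 to 4) x[n] · ω_5^0 = Σ x[n]
= (0) + (3) + (1) + (2) + (-2)

X[0] = 4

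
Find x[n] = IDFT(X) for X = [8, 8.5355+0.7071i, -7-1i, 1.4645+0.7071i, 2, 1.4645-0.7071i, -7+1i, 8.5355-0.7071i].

x[n] = (1/8) Σ(k=0 to 7) X[k] · e^(2πikn/8)

Computing each x[n]:
x[0] = 2
x[1] = 2
x[2] = 3
x[3] = -1
x[4] = -3
x[5] = 0
x[6] = 3
x[7] = 2

x = [2, 2, 3, -1, -3, 0, 3, 2]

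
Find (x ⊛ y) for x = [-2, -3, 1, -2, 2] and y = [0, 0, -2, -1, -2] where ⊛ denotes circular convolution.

(x ⊛ y)[n] = Σ(m=0 to 4) x[m] · y[(n-m) mod 5]

Computing each output sample:
(x ⊛ y)[0] = 9
(x ⊛ y)[1] = -4
(x ⊛ y)[2] = 6
(x ⊛ y)[3] = 4
(x ⊛ y)[4] = 5

x ⊛ y = [9, -4, 6, 4, 5]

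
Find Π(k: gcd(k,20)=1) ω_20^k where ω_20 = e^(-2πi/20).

The primitive 20th roots of unity are ω_20^k for k coprime to 20: k ∈ {1, 3, 7, 9, 11, 13, 17, 19}
Their product equals the constant term of the cyclotomic polynomial Φ_20(x) up to sign.
For n ≥ 3, the product of all primitive nth roots of unity is 1. (For n=1 it is 1; for n=2 it is -1.)

1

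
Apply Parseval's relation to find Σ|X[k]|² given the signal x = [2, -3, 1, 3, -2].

Parseval: Σ|x[n]|² = (1/N)Σ|X[k]|², so Σ|X[k]|² = N·Σ|x[n]|² = 5·27.0000

Σ|X[k]|² = N·Σ|x[n]|² = 5·27.0000 = 135.0000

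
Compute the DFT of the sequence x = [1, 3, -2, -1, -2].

X[k] = Σ(n=0 to 4) x[n] · ω_5^(nk)
where ω_5 = e^(-2πi/5)

Computing each X[k]:
X[0] = -1
X[1] = 3.7361-4.1675i
X[2] = -0.7361-3.8900i
X[3] = -0.7361+3.8900i
X[4] = 3.7361+4.1675i

X = [-1, 3.7361-4.1675i, -0.7361-3.8900i, -0.7361+3.8900i, 3.7361+4.1675i]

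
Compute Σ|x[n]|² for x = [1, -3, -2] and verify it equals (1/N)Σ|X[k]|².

Time domain:
Σ|x[n]|² = |1|² + |-3|² + |-2|² = 14.0000

Frequency domain:
(1/3)Σ|X[k]|² = (1/3)(|-4|² + |3.5000+0.8660i|² + |3.5000-0.8660i|²) = (1/3)·42.0000 = 14.0000

Both sides agree, confirming Parseval's theorem.

Σ|x[n]|² = (1/N)Σ|X[k]|² = 14.0000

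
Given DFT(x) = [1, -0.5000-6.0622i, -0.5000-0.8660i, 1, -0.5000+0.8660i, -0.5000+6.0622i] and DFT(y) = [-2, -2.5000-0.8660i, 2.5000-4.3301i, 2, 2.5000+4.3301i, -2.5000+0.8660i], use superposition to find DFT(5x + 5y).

By linearity: DFT(5x + 5y) = 5·DFT(x) + 5·DFT(y)
= 5·[1, -0.5000-6.0622i, -0.5000-0.8660i, 1, -0.5000+0.8660i, -0.5000+6.0622i] + 5·[-2, -2.5000-0.8660i, 2.5000-4.3301i, 2, 2.5000+4.3301i, -2.5000+0.8660i]

Computing element-wise:
Z[0] = 5·(1) + 5·(-2) = -5
Z[1] = 5·(-0.5000-6.0622i) + 5·(-2.5000-0.8660i) = -15.0000-34.6410i
Z[2] = 5·(-0.5000-0.8660i) + 5·(2.5000-4.3301i) = 10.0000-25.9805i
Z[3] = 5·(1) + 5·(2) = 15
Z[4] = 5·(-0.5000+0.8660i) + 5·(2.5000+4.3301i) = 10.0000+25.9805i
Z[5] = 5·(-0.5000+6.0622i) + 5·(-2.5000+0.8660i) = -15.0000+34.6410i

DFT(5x + 5y) = 5·X + 5·Y = [-5, -15.0000-34.6410i, 10.0000-25.9805i, 15, 10.0000+25.9805i, -15.0000+34.6410i]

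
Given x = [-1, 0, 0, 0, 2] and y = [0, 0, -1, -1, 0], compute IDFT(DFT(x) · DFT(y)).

(x ⊛ y)[n] = Σ(m=0 to 4) x[m] · y[(n-m) mod 5]

Computing each output sample:
(x ⊛ y)[0] = 0
(x ⊛ y)[1] = -2
(x ⊛ y)[2] = -1
(x ⊛ y)[3] = 1
(x ⊛ y)[4] = 0

x ⊛ y = [0, -2, -1, 1, 0]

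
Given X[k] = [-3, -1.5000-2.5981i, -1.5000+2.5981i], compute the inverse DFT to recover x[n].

x[n] = (1/3) Σ(k=0 to 2) X[k] · e^(2πikn/3)

Computing each x[n]:
x[0] = -2
x[1] = 1
x[2] = -2

x = [-2, 1, -2]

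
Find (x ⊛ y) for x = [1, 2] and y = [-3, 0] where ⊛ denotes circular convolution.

(x ⊛ y)[n] = Σ(m=0 to 1) x[m] · y[(n-m) mod 2]

Computing each output sample:
(x ⊛ y)[0] = -3
(x ⊛ y)[1] = -6

x ⊛ y = [-3, -6]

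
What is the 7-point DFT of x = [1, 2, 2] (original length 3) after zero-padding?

Original 3-point DFT: [5, -1, -1]
Zero-padded 7-point DFT provides frequency interpolation.

DFT_7([x, 0, ...]) = [5, 1.8019-3.5135i, -1.2470-1.0821i, 0.4450+0.6959i, 0.4450-0.6959i, -1.2470+1.0821i, 1.8019+3.5135i]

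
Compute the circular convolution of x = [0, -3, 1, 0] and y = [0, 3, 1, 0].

(x ⊛ y)[n] = Σ(m=0 to 3) x[m] · y[(n-m) mod 4]

Computing each output sample:
(x ⊛ y)[0] = 1
(x ⊛ y)[1] = 0
(x ⊛ y)[2] = -9
(x ⊛ y)[3] = 0

x ⊛ y = [1, 0, -9, 0]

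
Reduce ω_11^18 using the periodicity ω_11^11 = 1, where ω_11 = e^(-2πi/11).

Since ω_11^11 = 1, powers reduce modulo 11.
18 mod 11 = 7
So ω_11^18 = ω_11^7 = e^(-2πi·7/11)

ω_11^18 = ω_11^7 = -0.6549+0.7557i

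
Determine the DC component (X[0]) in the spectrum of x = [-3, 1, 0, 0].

X[0] = Σ(n=0 to 3) x[n] · ω_4^0 = Σ x[n]
= (-3) + (1) + (0) + (0)

X[0] = -2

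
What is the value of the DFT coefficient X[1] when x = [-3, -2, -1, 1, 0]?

X[1] = Σ(n=0 to 4) x[n] · ω_5^(1n) where ω_5 = e^(-2πi/5)
= (-3)·ω_5^0 + (-2)·ω_5^1 + (-1)·ω_5^2 + (1)·ω_5^3 + (0)·ω_5^4

X[1] = -3.6180+3.0777i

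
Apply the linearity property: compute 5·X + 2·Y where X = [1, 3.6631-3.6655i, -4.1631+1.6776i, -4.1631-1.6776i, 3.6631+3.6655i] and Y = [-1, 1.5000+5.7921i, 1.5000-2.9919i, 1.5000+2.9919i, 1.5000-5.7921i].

By linearity: DFT(5x + 2y) = 5·DFT(x) + 2·DFT(y)
= 5·[1, 3.6631-3.6655i, -4.1631+1.6776i, -4.1631-1.6776i, 3.6631+3.6655i] + 2·[-1, 1.5000+5.7921i, 1.5000-2.9919i, 1.5000+2.9919i, 1.5000-5.7921i]

Computing element-wise:
Z[0] = 5·(1) + 2·(-1) = 3
Z[1] = 5·(3.6631-3.6655i) + 2·(1.5000+5.7921i) = 21.3155-6.7433i
Z[2] = 5·(-4.1631+1.6776i) + 2·(1.5000-2.9919i) = -17.8155+2.4042i
Z[3] = 5·(-4.1631-1.6776i) + 2·(1.5000+2.9919i) = -17.8155-2.4042i
Z[4] = 5·(3.6631+3.6655i) + 2·(1.5000-5.7921i) = 21.3155+6.7433i

DFT(5x + 2y) = 5·X + 2·Y = [3, 21.3155-6.7433i, -17.8155+2.4042i, -17.8155-2.4042i, 21.3155+6.7433i]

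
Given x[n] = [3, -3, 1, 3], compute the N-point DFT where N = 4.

X[k] = Σ(n=0 to 3) x[n] · ω_4^(nk)
where ω_4 = e^(-2πi/4)

Computing each X[k]:
X[0] = 4
X[1] = 2+6i
X[2] = 4
X[3] = 2-6i

X = [4, 2+6i, 4, 2-6i]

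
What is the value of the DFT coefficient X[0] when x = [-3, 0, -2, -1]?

X[0] = Σ(n=0 to 3) x[n] · ω_4^0 = Σ x[n]
= (-3) + (0) + (-2) + (-1)

X[0] = -6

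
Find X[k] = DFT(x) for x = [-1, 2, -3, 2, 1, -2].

X[k] = Σ(n=0 to 5) x[n] · ω_6^(nk)
where ω_6 = e^(-2πi/6)

Computing each X[k]:
X[0] = -1
X[1] = -2
X[2] = 2.0000-6.9282i
X[3] = -5
X[4] = 2.0000+6.9282i
X[5] = -2

X = [-1, -2, 2.0000-6.9282i, -5, 2.0000+6.9282i, -2]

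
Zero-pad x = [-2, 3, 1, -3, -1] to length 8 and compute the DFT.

Original 5-point DFT: [-2, 0.2361-6.1554i, -4.2361+1.4531i, -4.2361-1.4531i, 0.2361+6.1554i]
Zero-padded 8-point DFT provides frequency interpolation.

DFT_8([x, 0, ...]) = [-2, 3.2426-1.0000i, -4-6i, -5.2426+1.0000i, -2, -5.2426-1.0000i, -4+6i, 3.2426+1.0000i]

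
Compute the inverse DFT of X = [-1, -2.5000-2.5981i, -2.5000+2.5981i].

x[n] = (1/3) Σ(k=0 to 2) X[k] · e^(2πikn/3)

Computing each x[n]:
x[0] = -2
x[1] = 2
x[2] = -1

x = [-2, 2, -1]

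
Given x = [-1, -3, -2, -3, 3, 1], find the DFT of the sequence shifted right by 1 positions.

Time shift by 1: X_shifted[k] = ω_6^(1k) · X[k]
Shifted x = [1, -1, -3, -2, -3, 3]

DFT(x[n-1]) = [-5, 7.0000+3.4641i, 1.0000+3.4641i, -5, 1.0000-3.4641i, 7.0000-3.4641i]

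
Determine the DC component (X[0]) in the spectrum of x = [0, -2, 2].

X[0] = Σ(n=0 to 2) x[n] · ω_3^0 = Σ x[n]
= (0) + (-2) + (2)

X[0] = 0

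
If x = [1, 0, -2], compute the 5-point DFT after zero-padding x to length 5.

Original 3-point DFT: [-1, 2.0000-1.7321i, 2.0000+1.7321i]
Zero-padded 5-point DFT provides frequency interpolation.

DFT_5([x, 0, ...]) = [-1, 2.6180+1.1756i, 0.3820-1.9021i, 0.3820+1.9021i, 2.6180-1.1756i]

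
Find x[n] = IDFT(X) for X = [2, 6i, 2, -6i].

x[n] = (1/4) Σ(k=0 to 3) X[k] · e^(2πikn/4)

Computing each x[n]:
x[0] = 1
x[1] = -3
x[2] = 1
x[3] = 3

x = [1, -3, 1, 3]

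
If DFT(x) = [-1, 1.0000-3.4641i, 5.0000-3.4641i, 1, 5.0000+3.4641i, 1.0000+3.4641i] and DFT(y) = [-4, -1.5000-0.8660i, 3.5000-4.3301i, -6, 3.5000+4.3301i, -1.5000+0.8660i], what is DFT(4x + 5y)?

By linearity: DFT(4x + 5y) = 4·DFT(x) + 5·DFT(y)
= 4·[-1, 1.0000-3.4641i, 5.0000-3.4641i, 1, 5.0000+3.4641i, 1.0000+3.4641i] + 5·[-4, -1.5000-0.8660i, 3.5000-4.3301i, -6, 3.5000+4.3301i, -1.5000+0.8660i]

Computing element-wise:
Z[0] = 4·(-1) + 5·(-4) = -24
Z[1] = 4·(1.0000-3.4641i) + 5·(-1.5000-0.8660i) = -3.5000-18.1864i
Z[2] = 4·(5.0000-3.4641i) + 5·(3.5000-4.3301i) = 37.5000-35.5069i
Z[3] = 4·(1) + 5·(-6) = -26
Z[4] = 4·(5.0000+3.4641i) + 5·(3.5000+4.3301i) = 37.5000+35.5069i
Z[5] = 4·(1.0000+3.4641i) + 5·(-1.5000+0.8660i) = -3.5000+18.1864i

DFT(4x + 5y) = 4·X + 5·Y = [-24, -3.5000-18.1864i, 37.5000-35.5069i, -26, 37.5000+35.5069i, -3.5000+18.1864i]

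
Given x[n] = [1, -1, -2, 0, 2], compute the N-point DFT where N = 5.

X[k] = Σ(n=0 to 4) x[n] · ω_5^(nk)
where ω_5 = e^(-2πi/5)

Computing each X[k]:
X[0] = 0
X[1] = 2.9271+4.0287i
X[2] = -0.4271-0.1388i
X[3] = -0.4271+0.1388i
X[4] = 2.9271-4.0287i

X = [0, 2.9271+4.0287i, -0.4271-0.1388i, -0.4271+0.1388i, 2.9271-4.0287i]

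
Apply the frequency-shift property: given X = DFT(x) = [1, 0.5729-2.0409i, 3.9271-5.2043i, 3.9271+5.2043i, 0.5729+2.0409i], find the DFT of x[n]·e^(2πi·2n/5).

Modulation property: DFT(ω_5^(-2n)·x[n]) = X[(k-2) mod 5], so circularly shift X by 2 positions.

X[k-2] = [3.9271+5.2043i, 0.5729+2.0409i, 1, 0.5729-2.0409i, 3.9271-5.2043i]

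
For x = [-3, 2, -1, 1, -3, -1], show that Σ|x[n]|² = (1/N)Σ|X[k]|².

Time domain:
Σ|x[n]|² = |-3|² + |2|² + |-1|² + |1|² + |-3|² + |-1|² = 25.0000

Frequency domain:
(1/6)Σ|X[k]|² = (1/6)(|-5|² + |-1.5000-4.3301i|² + |-0.5000-0.8660i|² + |-9|² + |-0.5000+0.8660i|² + |-1.5000+4.3301i|²) = (1/6)·150.0000 = 25.0000

Both sides agree, confirming Parseval's theorem.

Σ|x[n]|² = (1/N)Σ|X[k]|² = 25.0000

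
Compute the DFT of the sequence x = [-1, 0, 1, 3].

X[k] = Σ(n=0 to 3) x[n] · ω_4^(nk)
where ω_4 = e^(-2πi/4)

Computing each X[k]:
X[0] = 3
X[1] = -2+3i
X[2] = -3
X[3] = -2-3i

X = [3, -2+3i, -3, -2-3i]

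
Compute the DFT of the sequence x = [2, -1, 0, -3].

X[k] = Σ(n=0 to 3) x[n] · ω_4^(nk)
where ω_4 = e^(-2πi/4)

Computing each X[k]:
X[0] = -2
X[1] = 2-2i
X[2] = 6
X[3] = 2+2i

X = [-2, 2-2i, 6, 2+2i]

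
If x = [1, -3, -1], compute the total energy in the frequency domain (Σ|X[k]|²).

Parseval: Σ|x[n]|² = (1/N)Σ|X[k]|², so Σ|X[k]|² = N·Σ|x[n]|² = 3·11.0000

Σ|X[k]|² = N·Σ|x[n]|² = 3·11.0000 = 33.0000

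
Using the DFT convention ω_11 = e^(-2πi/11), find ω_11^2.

ω_11^2 = e^(-2πi·2/11)
= cos(-2π·2/11) + i·sin(-2π·2/11)
= cos(-4π/11) + i·sin(-4π/11)

ω_11^2 = cos(-4π/11) + i·sin(-4π/11) = 0.4154-0.9096i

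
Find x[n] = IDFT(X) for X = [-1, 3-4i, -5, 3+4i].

x[n] = (1/4) Σ(k=0 to 3) X[k] · e^(2πikn/4)

Computing each x[n]:
x[0] = 0
x[1] = 3
x[2] = -3
x[3] = -1

x = [0, 3, -3, -1]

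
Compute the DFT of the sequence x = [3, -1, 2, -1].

X[k] = Σ(n=0 to 3) x[n] · ω_4^(nk)
where ω_4 = e^(-2πi/4)

Computing each X[k]:
X[0] = 3
X[1] = 1
X[2] = 7
X[3] = 1

X = [3, 1, 7, 1]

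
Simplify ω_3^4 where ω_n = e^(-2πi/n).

Since ω_3^3 = 1, powers reduce modulo 3.
4 mod 3 = 1
So ω_3^4 = ω_3^1 = e^(-2πi·1/3)

ω_3^4 = ω_3^1 = -0.5000-0.8660i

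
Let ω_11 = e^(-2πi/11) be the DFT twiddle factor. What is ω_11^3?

ω_11^3 = e^(-2πi·3/11)
= cos(-2π·3/11) + i·sin(-2π·3/11)
= cos(-6π/11) + i·sin(-6π/11)

ω_11^3 = cos(-6π/11) + i·sin(-6π/11) = -0.1423-0.9898i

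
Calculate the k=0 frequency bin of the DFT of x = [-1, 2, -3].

X[0] = Σ(n=0 to 2) x[n] · ω_3^0 = Σ x[n]
= (-1) + (2) + (-3)

X[0] = -2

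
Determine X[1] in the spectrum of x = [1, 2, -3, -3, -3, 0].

X[1] = Σ(n=0 to 5) x[n] · ω_6^(1n) where ω_6 = e^(-2πi/6)
= (1)·ω_6^0 + (2)·ω_6^1 + (-3)·ω_6^2 + (-3)·ω_6^3 + (-3)·ω_6^4 + (0)·ω_6^5

X[1] = 8.0000-1.7321i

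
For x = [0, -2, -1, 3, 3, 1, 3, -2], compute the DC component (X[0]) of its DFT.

X[0] = Σ(n=0 to 7) x[n] · ω_8^0 = Σ x[n]
= (0) + (-2) + (-1) + (3) + (3) + (1) + (3) + (-2)

X[0] = 5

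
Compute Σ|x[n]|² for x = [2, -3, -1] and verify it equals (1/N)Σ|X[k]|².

Time domain:
Σ|x[n]|² = |2|² + |-3|² + |-1|² = 14.0000

Frequency domain:
(1/3)Σ|X[k]|² = (1/3)(|-2|² + |4.0000+1.7321i|² + |4.0000-1.7321i|²) = (1/3)·42.0000 = 14.0000

Both sides agree, confirming Parseval's theorem.

Σ|x[n]|² = (1/N)Σ|X[k]|² = 14.0000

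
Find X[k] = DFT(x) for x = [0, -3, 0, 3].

X[k] = Σ(n=0 to 3) x[n] · ω_4^(nk)
where ω_4 = e^(-2πi/4)

Computing each X[k]:
X[0] = 0
X[1] = 6i
X[2] = 0
X[3] = -6i

X = [0, 6i, 0, -6i]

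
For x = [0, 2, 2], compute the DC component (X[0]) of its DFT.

X[0] = Σ(n=0 to 2) x[n] · ω_3^0 = Σ x[n]
= (0) + (2) + (2)

X[0] = 4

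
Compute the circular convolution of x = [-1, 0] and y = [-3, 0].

(x ⊛ y)[n] = Σ(m=0 to 1) x[m] · y[(n-m) mod 2]

Computing each output sample:
(x ⊛ y)[0] = 3
(x ⊛ y)[1] = 0

x ⊛ y = [3, 0]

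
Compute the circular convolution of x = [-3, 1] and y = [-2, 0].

(x ⊛ y)[n] = Σ(m=0 to 1) x[m] · y[(n-m) mod 2]

Computing each output sample:
(x ⊛ y)[0] = 6
(x ⊛ y)[1] = -2

x ⊛ y = [6, -2]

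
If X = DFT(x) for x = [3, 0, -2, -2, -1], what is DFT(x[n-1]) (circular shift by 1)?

Time shift by 1: X_shifted[k] = ω_5^(1k) · X[k]
Shifted x = [-1, 3, 0, -2, -2]

DFT(x[n-1]) = [-2, 0.9271-5.9309i, -2.4271-1.0368i, -2.4271+1.0368i, 0.9271+5.9309i]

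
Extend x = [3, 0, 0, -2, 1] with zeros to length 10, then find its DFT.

Original 5-point DFT: [2, 4.9271-0.2245i, 1.5729+2.4899i, 1.5729-2.4899i, 4.9271+0.2245i]
Zero-padded 10-point DFT provides frequency interpolation.

DFT_10([x, 0, ...]) = [2, 2.8090+1.3143i, 4.9271-0.2245i, 1.6910-2.1266i, 1.5729+2.4899i, 6, 1.5729-2.4899i, 1.6910+2.1266i, 4.9271+0.2245i, 2.8090-1.3143i]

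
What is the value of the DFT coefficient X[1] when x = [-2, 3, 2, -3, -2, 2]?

X[1] = Σ(n=0 to 5) x[n] · ω_6^(1n) where ω_6 = e^(-2πi/6)
= (-2)·ω_6^0 + (3)·ω_6^1 + (2)·ω_6^2 + (-3)·ω_6^3 + (-2)·ω_6^4 + (2)·ω_6^5

X[1] = 3.5000-4.3301i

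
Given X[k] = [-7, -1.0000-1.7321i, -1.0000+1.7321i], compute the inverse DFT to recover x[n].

x[n] = (1/3) Σ(k=0 to 2) X[k] · e^(2πikn/3)

Computing each x[n]:
x[0] = -3
x[1] = -1
x[2] = -3

x = [-3, -1, -3]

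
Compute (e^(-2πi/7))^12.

Since ω_7^7 = 1, powers reduce modulo 7.
12 mod 7 = 5
So ω_7^12 = ω_7^5 = e^(-2πi·5/7)

ω_7^12 = ω_7^5 = -0.2225+0.9749i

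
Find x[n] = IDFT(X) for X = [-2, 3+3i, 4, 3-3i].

x[n] = (1/4) Σ(k=0 to 3) X[k] · e^(2πikn/4)

Computing each x[n]:
x[0] = 2
x[1] = -3
x[2] = -1
x[3] = 0

x = [2, -3, -1, 0]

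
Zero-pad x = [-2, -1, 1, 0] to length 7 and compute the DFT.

Original 4-point DFT: [-2, -3+1i, 0, -3-1i]
Zero-padded 7-point DFT provides frequency interpolation.

DFT_7([x, 0, ...]) = [-2, -2.8460-0.1931i, -2.6784+1.4088i, -0.4755+1.2157i, -0.4755-1.2157i, -2.6784-1.4088i, -2.8460+0.1931i]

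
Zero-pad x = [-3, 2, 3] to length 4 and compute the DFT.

Original 3-point DFT: [2, -5.5000+0.8660i, -5.5000-0.8660i]
Zero-padded 4-point DFT provides frequency interpolation.

DFT_4([x, 0, ...]) = [2, -6-2i, -2, -6+2i]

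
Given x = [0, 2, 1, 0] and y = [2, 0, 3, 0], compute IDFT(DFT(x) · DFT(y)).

(x ⊛ y)[n] = Σ(m=0 to 3) x[m] · y[(n-m) mod 4]

Computing each output sample:
(x ⊛ y)[0] = 3
(x ⊛ y)[1] = 4
(x ⊛ y)[2] = 2
(x ⊛ y)[3] = 6

x ⊛ y = [3, 4, 2, 6]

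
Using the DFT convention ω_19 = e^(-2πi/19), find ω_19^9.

ω_19^9 = e^(-2πi·9/19)
= cos(-2π·9/19) + i·sin(-2π·9/19)
= cos(-18π/19) + i·sin(-18π/19)

ω_19^9 = cos(-18π/19) + i·sin(-18π/19) = -0.9864-0.1646i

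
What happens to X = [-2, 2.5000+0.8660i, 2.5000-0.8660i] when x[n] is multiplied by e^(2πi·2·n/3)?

Modulation property: DFT(ω_3^(-2n)·x[n]) = X[(k-2) mod 3], so circularly shift X by 2 positions.

X[k-2] = [2.5000+0.8660i, 2.5000-0.8660i, -2]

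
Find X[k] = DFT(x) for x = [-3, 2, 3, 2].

X[k] = Σ(n=0 to 3) x[n] · ω_4^(nk)
where ω_4 = e^(-2πi/4)

Computing each X[k]:
X[0] = 4
X[1] = -6
X[2] = -4
X[3] = -6

X = [4, -6, -4, -6]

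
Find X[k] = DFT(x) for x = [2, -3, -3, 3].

X[k] = Σ(n=0 to 3) x[n] · ω_4^(nk)
where ω_4 = e^(-2πi/4)

Computing each X[k]:
X[0] = -1
X[1] = 5+6i
X[2] = -1
X[3] = 5-6i

X = [-1, 5+6i, -1, 5-6i]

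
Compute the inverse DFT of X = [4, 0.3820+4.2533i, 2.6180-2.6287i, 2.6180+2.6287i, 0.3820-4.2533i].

x[n] = (1/5) Σ(k=0 to 4) X[k] · e^(2πikn/5)

Computing each x[n]:
x[0] = 2
x[1] = -1
x[2] = -1
x[3] = 3
x[4] = 1

x = [2, -1, -1, 3, 1]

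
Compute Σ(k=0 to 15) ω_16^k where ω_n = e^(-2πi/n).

Sum of all nth roots of unity equals 0 for n > 1 (geometric series with r ≠ 1).

0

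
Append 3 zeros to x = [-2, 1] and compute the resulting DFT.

Original 2-point DFT: [-1, -3]
Zero-padded 5-point DFT provides frequency interpolation.

DFT_5([x, 0, ...]) = [-1, -1.6910-0.9511i, -2.8090-0.5878i, -2.8090+0.5878i, -1.6910+0.9511i]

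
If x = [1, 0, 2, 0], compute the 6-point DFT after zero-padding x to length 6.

Original 4-point DFT: [3, -1, 3, -1]
Zero-padded 6-point DFT provides frequency interpolation.

DFT_6([x, 0, ...]) = [3, -1.7321i, 1.7321i, 3, -1.7321i, 1.7321i]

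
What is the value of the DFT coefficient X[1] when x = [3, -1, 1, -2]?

X[1] = Σ(n=0 to 3) x[n] · ω_4^(1n) where ω_4 = e^(-2πi/4)
= (3)·ω_4^0 + (-1)·ω_4^1 + (1)·ω_4^2 + (-2)·ω_4^3

X[1] = 2-1i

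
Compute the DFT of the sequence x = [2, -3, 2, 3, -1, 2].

X[k] = Σ(n=0 to 5) x[n] · ω_6^(nk)
where ω_6 = e^(-2πi/6)

Computing each X[k]:
X[0] = 5
X[1] = -2.0000+1.7321i
X[2] = 5.0000+6.9282i
X[3] = 1
X[4] = 5.0000-6.9282i
X[5] = -2.0000-1.7321i

X = [5, -2.0000+1.7321i, 5.0000+6.9282i, 1, 5.0000-6.9282i, -2.0000-1.7321i]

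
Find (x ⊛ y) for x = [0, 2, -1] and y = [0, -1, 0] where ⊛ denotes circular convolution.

(x ⊛ y)[n] = Σ(m=0 to 2) x[m] · y[(n-m) mod 3]

Computing each output sample:
(x ⊛ y)[0] = 1
(x ⊛ y)[1] = 0
(x ⊛ y)[2] = -2

x ⊛ y = [1, 0, -2]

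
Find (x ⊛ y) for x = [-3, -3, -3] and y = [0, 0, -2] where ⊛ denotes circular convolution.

(x ⊛ y)[n] = Σ(m=0 to 2) x[m] · y[(n-m) mod 3]

Computing each output sample:
(x ⊛ y)[0] = 6
(x ⊛ y)[1] = 6
(x ⊛ y)[2] = 6

x ⊛ y = [6, 6, 6]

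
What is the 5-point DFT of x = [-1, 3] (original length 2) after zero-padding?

Original 2-point DFT: [2, -4]
Zero-padded 5-point DFT provides frequency interpolation.

DFT_5([x, 0, ...]) = [2, -0.0729-2.8532i, -3.4271-1.7634i, -3.4271+1.7634i, -0.0729+2.8532i]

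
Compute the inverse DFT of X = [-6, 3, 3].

x[n] = (1/3) Σ(k=0 to 2) X[k] · e^(2πikn/3)

Computing each x[n]:
x[0] = 0
x[1] = -3
x[2] = -3

x = [0, -3, -3]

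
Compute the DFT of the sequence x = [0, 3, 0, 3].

X[k] = Σ(n=0 to 3) x[n] · ω_4^(nk)
where ω_4 = e^(-2πi/4)

Computing each X[k]:
X[0] = 6
X[1] = 0
X[2] = -6
X[3] = 0

X = [6, 0, -6, 0]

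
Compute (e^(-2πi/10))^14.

Since ω_10^10 = 1, powers reduce modulo 10.
14 mod 10 = 4
So ω_10^14 = ω_10^4 = e^(-2πi·4/10)

ω_10^14 = ω_10^4 = -0.8090-0.5878i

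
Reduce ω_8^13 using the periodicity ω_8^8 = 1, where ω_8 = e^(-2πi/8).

Since ω_8^8 = 1, powers reduce modulo 8.
13 mod 8 = 5
So ω_8^13 = ω_8^5 = e^(-2πi·5/8)

ω_8^13 = ω_8^5 = -0.7071+0.7071i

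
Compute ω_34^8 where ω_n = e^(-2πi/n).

ω_34^8 = e^(-2πi·8/34)
= cos(-2π·8/34) + i·sin(-2π·8/34)
= cos(-16π/34) + i·sin(-16π/34)

ω_34^8 = cos(-16π/34) + i·sin(-16π/34) = 0.0923-0.9957i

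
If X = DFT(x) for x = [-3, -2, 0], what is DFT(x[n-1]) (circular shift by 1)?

Time shift by 1: X_shifted[k] = ω_3^(1k) · X[k]
Shifted x = [0, -3, -2]

DFT(x[n-1]) = [-5, 2.5000+0.8660i, 2.5000-0.8660i]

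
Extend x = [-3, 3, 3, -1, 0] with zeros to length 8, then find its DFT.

Original 5-point DFT: [2, -3.6910-5.2043i, -4.8090+2.0409i, -4.8090-2.0409i, -3.6910+5.2043i]
Zero-padded 8-point DFT provides frequency interpolation.

DFT_8([x, 0, ...]) = [2, -0.1716-4.4142i, -6-4i, -5.8284+1.5858i, -2, -5.8284-1.5858i, -6+4i, -0.1716+4.4142i]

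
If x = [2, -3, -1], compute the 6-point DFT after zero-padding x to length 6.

Original 3-point DFT: [-2, 4.0000+1.7321i, 4.0000-1.7321i]
Zero-padded 6-point DFT provides frequency interpolation.

DFT_6([x, 0, ...]) = [-2, 1.0000+3.4641i, 4.0000+1.7321i, 4, 4.0000-1.7321i, 1.0000-3.4641i]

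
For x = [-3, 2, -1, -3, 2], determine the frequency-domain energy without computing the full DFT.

Parseval: Σ|x[n]|² = (1/N)Σ|X[k]|², so Σ|X[k]|² = N·Σ|x[n]|² = 5·27.0000

Σ|X[k]|² = N·Σ|x[n]|² = 5·27.0000 = 135.0000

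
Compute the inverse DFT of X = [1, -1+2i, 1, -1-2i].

x[n] = (1/4) Σ(k=0 to 3) X[k] · e^(2πikn/4)

Computing each x[n]:
x[0] = 0
x[1] = -1
x[2] = 1
x[3] = 1

x = [0, -1, 1, 1]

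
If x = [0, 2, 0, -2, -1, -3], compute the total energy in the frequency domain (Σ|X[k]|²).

Parseval: Σ|x[n]|² = (1/N)Σ|X[k]|², so Σ|X[k]|² = N·Σ|x[n]|² = 6·18.0000

Σ|X[k]|² = N·Σ|x[n]|² = 6·18.0000 = 108.0000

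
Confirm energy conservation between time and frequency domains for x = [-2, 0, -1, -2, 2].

Time domain:
Σ|x[n]|² = |-2|² + |0|² + |-1|² + |-2|² + |2|² = 13.0000

Frequency domain:
(1/5)Σ|X[k]|² = (1/5)(|-3|² + |1.0451+1.3143i|² + |-4.5451+2.1266i|² + |-4.5451-2.1266i|² + |1.0451-1.3143i|²) = (1/5)·65.0000 = 13.0000

Both sides agree, confirming Parseval's theorem.

Σ|x[n]|² = (1/N)Σ|X[k]|² = 13.0000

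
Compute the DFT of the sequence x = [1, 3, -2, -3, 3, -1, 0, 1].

X[k] = Σ(n=0 to 7) x[n] · ω_8^(nk)
where ω_8 = e^(-2πi/8)

Computing each X[k]:
X[0] = 2
X[1] = 3.6569+2.0000i
X[2] = 6-4i
X[3] = -7.6569-2.0000i
X[4] = 2
X[5] = -7.6569+2.0000i
X[6] = 6+4i
X[7] = 3.6569-2.0000i

X = [2, 3.6569+2.0000i, 6-4i, -7.6569-2.0000i, 2, -7.6569+2.0000i, 6+4i, 3.6569-2.0000i]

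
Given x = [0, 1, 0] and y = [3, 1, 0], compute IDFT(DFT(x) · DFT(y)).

(x ⊛ y)[n] = Σ(m=0 to 2) x[m] · y[(n-m) mod 3]

Computing each output sample:
(x ⊛ y)[0] = 0
(x ⊛ y)[1] = 3
(x ⊛ y)[2] = 1

x ⊛ y = [0, 3, 1]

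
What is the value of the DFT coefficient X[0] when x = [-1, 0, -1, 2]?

X[0] = Σ(n=0 to 3) x[n] · ω_4^0 = Σ x[n]
= (-1) + (0) + (-1) + (2)

X[0] = 0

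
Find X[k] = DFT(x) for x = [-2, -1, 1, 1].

X[k] = Σ(n=0 to 3) x[n] · ω_4^(nk)
where ω_4 = e^(-2πi/4)

Computing each X[k]:
X[0] = -1
X[1] = -3+2i
X[2] = -1
X[3] = -3-2i

X = [-1, -3+2i, -1, -3-2i]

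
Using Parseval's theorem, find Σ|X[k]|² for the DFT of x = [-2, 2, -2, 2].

Parseval: Σ|x[n]|² = (1/N)Σ|X[k]|², so Σ|X[k]|² = N·Σ|x[n]|² = 4·16.0000

Σ|X[k]|² = N·Σ|x[n]|² = 4·16.0000 = 64.0000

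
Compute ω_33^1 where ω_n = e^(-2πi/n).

ω_33^1 = e^(-2πi·1/33)
= cos(-2π·1/33) + i·sin(-2π·1/33)
= cos(-2π/33) + i·sin(-2π/33)

ω_33^1 = cos(-2π/33) + i·sin(-2π/33) = 0.9819-0.1893i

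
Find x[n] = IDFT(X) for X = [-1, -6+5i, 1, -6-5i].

x[n] = (1/4) Σ(k=0 to 3) X[k] · e^(2πikn/4)

Computing each x[n]:
x[0] = -3
x[1] = -3
x[2] = 3
x[3] = 2

x = [-3, -3, 3, 2]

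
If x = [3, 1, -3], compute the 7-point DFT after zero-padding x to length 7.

Original 3-point DFT: [1, 4.0000-3.4641i, 4.0000+3.4641i]
Zero-padded 7-point DFT provides frequency interpolation.

DFT_7([x, 0, ...]) = [1, 4.2911+2.1430i, 5.4804-2.2766i, 0.2286-2.7794i, 0.2286+2.7794i, 5.4804+2.2766i, 4.2911-2.1430i]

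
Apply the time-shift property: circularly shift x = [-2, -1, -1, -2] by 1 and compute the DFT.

Time shift by 1: X_shifted[k] = ω_4^(1k) · X[k]
Shifted x = [-2, -2, -1, -1]

DFT(x[n-1]) = [-6, -1+1i, 0, -1-1i]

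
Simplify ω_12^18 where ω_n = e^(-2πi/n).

Since ω_12^12 = 1, powers reduce modulo 12.
18 mod 12 = 6
So ω_12^18 = ω_12^6 = e^(-2πi·6/12)

ω_12^18 = ω_12^6 = -1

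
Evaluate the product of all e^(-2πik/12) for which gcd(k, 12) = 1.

The primitive 12th roots of unity are ω_12^k for k coprime to 12: k ∈ {1, 5, 7, 11}
Their product equals the constant term of the cyclotomic polynomial Φ_12(x) up to sign.
For n ≥ 3, the product of all primitive nth roots of unity is 1. (For n=1 it is 1; for n=2 it is -1.)

1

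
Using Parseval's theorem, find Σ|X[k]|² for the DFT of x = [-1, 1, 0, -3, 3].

Parseval: Σ|x[n]|² = (1/N)Σ|X[k]|², so Σ|X[k]|² = N·Σ|x[n]|² = 5·20.0000

Σ|X[k]|² = N·Σ|x[n]|² = 5·20.0000 = 100.0000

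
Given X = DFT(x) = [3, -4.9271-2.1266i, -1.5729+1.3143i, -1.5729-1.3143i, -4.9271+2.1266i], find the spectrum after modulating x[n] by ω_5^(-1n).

Modulation property: DFT(ω_5^(-1n)·x[n]) = X[(k-1) mod 5], so circularly shift X by 1 positions.

X[k-1] = [-4.9271+2.1266i, 3, -4.9271-2.1266i, -1.5729+1.3143i, -1.5729-1.3143i]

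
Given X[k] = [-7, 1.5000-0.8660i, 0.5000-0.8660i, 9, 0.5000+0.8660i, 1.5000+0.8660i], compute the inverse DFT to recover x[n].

x[n] = (1/6) Σ(k=0 to 5) X[k] · e^(2πikn/6)

Computing each x[n]:
x[0] = 1
x[1] = -2
x[2] = 0
x[3] = -3
x[4] = 0
x[5] = -3

x = [1, -2, 0, -3, 0, -3]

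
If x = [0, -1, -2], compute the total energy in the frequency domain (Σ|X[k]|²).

Parseval: Σ|x[n]|² = (1/N)Σ|X[k]|², so Σ|X[k]|² = N·Σ|x[n]|² = 3·5.0000

Σ|X[k]|² = N·Σ|x[n]|² = 3·5.0000 = 15.0000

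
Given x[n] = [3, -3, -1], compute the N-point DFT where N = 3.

X[k] = Σ(n=0 to 2) x[n] · ω_3^(nk)
where ω_3 = e^(-2πi/3)

Computing each X[k]:
X[0] = -1
X[1] = 5.0000+1.7321i
X[2] = 5.0000-1.7321i

X = [-1, 5.0000+1.7321i, 5.0000-1.7321i]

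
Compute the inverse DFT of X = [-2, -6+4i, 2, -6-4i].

x[n] = (1/4) Σ(k=0 to 3) X[k] · e^(2πikn/4)

Computing each x[n]:
x[0] = -3
x[1] = -3
x[2] = 3
x[3] = 1

x = [-3, -3, 3, 1]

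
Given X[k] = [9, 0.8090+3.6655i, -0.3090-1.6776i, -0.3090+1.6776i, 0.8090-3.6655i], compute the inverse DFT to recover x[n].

x[n] = (1/5) Σ(k=0 to 4) X[k] · e^(2πikn/5)

Computing each x[n]:
x[0] = 2
x[1] = 1
x[2] = 0
x[3] = 3
x[4] = 3

x = [2, 1, 0, 3, 3]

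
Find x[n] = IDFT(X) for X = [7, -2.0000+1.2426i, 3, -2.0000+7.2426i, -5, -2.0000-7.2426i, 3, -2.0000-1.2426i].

x[n] = (1/8) Σ(k=0 to 7) X[k] · e^(2πikn/8)

Computing each x[n]:
x[0] = 0
x[1] = 0
x[2] = 1
x[3] = 0
x[4] = 2
x[5] = 3
x[6] = -2
x[7] = 3

x = [0, 0, 1, 0, 2, 3, -2, 3]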